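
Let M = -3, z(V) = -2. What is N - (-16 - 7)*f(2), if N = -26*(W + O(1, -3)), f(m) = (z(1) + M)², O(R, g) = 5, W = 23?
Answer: -153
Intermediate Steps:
f(m) = 25 (f(m) = (-2 - 3)² = (-5)² = 25)
N = -728 (N = -26*(23 + 5) = -26*28 = -728)
N - (-16 - 7)*f(2) = -728 - (-16 - 7)*25 = -728 - (-23)*25 = -728 - 1*(-575) = -728 + 575 = -153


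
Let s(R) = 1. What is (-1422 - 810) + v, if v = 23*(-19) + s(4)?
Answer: -2668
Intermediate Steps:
v = -436 (v = 23*(-19) + 1 = -437 + 1 = -436)
(-1422 - 810) + v = (-1422 - 810) - 436 = -2232 - 436 = -2668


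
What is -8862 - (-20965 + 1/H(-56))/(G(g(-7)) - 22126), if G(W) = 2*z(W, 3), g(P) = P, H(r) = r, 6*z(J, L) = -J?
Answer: -32941591035/3716776 ≈ -8863.0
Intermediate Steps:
z(J, L) = -J/6 (z(J, L) = (-J)/6 = -J/6)
G(W) = -W/3 (G(W) = 2*(-W/6) = -W/3)
-8862 - (-20965 + 1/H(-56))/(G(g(-7)) - 22126) = -8862 - (-20965 + 1/(-56))/(-1/3*(-7) - 22126) = -8862 - (-20965 - 1/56)/(7/3 - 22126) = -8862 - (-1174041)/(56*(-66371/3)) = -8862 - (-1174041)*(-3)/(56*66371) = -8862 - 1*3522123/3716776 = -8862 - 3522123/3716776 = -32941591035/3716776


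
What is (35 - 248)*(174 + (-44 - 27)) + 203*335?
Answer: 46066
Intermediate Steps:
(35 - 248)*(174 + (-44 - 27)) + 203*335 = -213*(174 - 71) + 68005 = -213*103 + 68005 = -21939 + 68005 = 46066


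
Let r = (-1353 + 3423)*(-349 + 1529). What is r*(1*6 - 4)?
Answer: 4885200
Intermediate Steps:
r = 2442600 (r = 2070*1180 = 2442600)
r*(1*6 - 4) = 2442600*(1*6 - 4) = 2442600*(6 - 4) = 2442600*2 = 4885200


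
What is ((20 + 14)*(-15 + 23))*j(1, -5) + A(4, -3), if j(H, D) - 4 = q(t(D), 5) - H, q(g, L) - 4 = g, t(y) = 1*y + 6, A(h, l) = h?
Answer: 2180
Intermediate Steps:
t(y) = 6 + y (t(y) = y + 6 = 6 + y)
q(g, L) = 4 + g
j(H, D) = 14 + D - H (j(H, D) = 4 + ((4 + (6 + D)) - H) = 4 + ((10 + D) - H) = 4 + (10 + D - H) = 14 + D - H)
((20 + 14)*(-15 + 23))*j(1, -5) + A(4, -3) = ((20 + 14)*(-15 + 23))*(14 - 5 - 1*1) + 4 = (34*8)*(14 - 5 - 1) + 4 = 272*8 + 4 = 2176 + 4 = 2180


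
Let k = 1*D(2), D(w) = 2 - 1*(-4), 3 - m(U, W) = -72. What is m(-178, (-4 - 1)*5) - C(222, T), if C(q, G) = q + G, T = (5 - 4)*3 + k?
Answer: -156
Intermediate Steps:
m(U, W) = 75 (m(U, W) = 3 - 1*(-72) = 3 + 72 = 75)
D(w) = 6 (D(w) = 2 + 4 = 6)
k = 6 (k = 1*6 = 6)
T = 9 (T = (5 - 4)*3 + 6 = 1*3 + 6 = 3 + 6 = 9)
C(q, G) = G + q
m(-178, (-4 - 1)*5) - C(222, T) = 75 - (9 + 222) = 75 - 1*231 = 75 - 231 = -156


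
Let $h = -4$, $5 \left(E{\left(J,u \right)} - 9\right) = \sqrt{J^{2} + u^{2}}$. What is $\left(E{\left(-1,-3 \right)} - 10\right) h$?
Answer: $4 - \frac{4 \sqrt{10}}{5} \approx 1.4702$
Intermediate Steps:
$E{\left(J,u \right)} = 9 + \frac{\sqrt{J^{2} + u^{2}}}{5}$
$\left(E{\left(-1,-3 \right)} - 10\right) h = \left(\left(9 + \frac{\sqrt{\left(-1\right)^{2} + \left(-3\right)^{2}}}{5}\right) - 10\right) \left(-4\right) = \left(\left(9 + \frac{\sqrt{1 + 9}}{5}\right) - 10\right) \left(-4\right) = \left(\left(9 + \frac{\sqrt{10}}{5}\right) - 10\right) \left(-4\right) = \left(-1 + \frac{\sqrt{10}}{5}\right) \left(-4\right) = 4 - \frac{4 \sqrt{10}}{5}$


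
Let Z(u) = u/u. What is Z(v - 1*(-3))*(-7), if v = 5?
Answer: -7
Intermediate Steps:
Z(u) = 1
Z(v - 1*(-3))*(-7) = 1*(-7) = -7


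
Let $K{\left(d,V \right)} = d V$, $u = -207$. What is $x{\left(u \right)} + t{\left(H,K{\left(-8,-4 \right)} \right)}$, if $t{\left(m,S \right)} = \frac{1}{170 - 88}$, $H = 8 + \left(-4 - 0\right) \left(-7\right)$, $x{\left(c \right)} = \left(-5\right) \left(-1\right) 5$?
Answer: $\frac{2051}{82} \approx 25.012$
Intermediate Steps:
$x{\left(c \right)} = 25$ ($x{\left(c \right)} = 5 \cdot 5 = 25$)
$K{\left(d,V \right)} = V d$
$H = 36$ ($H = 8 + \left(-4 + 0\right) \left(-7\right) = 8 - -28 = 8 + 28 = 36$)
$t{\left(m,S \right)} = \frac{1}{82}$
$x{\left(u \right)} + t{\left(H,K{\left(-8,-4 \right)} \right)} = 25 + \frac{1}{82} = \frac{2051}{82}$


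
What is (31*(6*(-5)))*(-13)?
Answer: 12090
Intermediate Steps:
(31*(6*(-5)))*(-13) = (31*(-30))*(-13) = -930*(-13) = 12090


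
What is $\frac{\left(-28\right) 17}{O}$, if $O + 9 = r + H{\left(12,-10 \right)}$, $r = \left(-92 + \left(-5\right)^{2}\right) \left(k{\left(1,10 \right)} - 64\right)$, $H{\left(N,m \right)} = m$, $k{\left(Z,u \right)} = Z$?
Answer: $- \frac{238}{2101} \approx -0.11328$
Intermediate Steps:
$r = 4221$ ($r = \left(-92 + \left(-5\right)^{2}\right) \left(1 - 64\right) = \left(-92 + 25\right) \left(-63\right) = \left(-67\right) \left(-63\right) = 4221$)
$O = 4202$ ($O = -9 + \left(4221 - 10\right) = -9 + 4211 = 4202$)
$\frac{\left(-28\right) 17}{O} = \frac{\left(-28\right) 17}{4202} = \left(-476\right) \frac{1}{4202} = - \frac{238}{2101}$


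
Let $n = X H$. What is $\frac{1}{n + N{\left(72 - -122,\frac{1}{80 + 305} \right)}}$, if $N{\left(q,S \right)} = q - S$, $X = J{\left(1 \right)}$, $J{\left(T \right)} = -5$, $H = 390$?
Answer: $- \frac{385}{676061} \approx -0.00056947$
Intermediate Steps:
$X = -5$
$n = -1950$ ($n = \left(-5\right) 390 = -1950$)
$\frac{1}{n + N{\left(72 - -122,\frac{1}{80 + 305} \right)}} = \frac{1}{-1950 + \left(\left(72 - -122\right) - \frac{1}{80 + 305}\right)} = \frac{1}{-1950 + \left(\left(72 + 122\right) - \frac{1}{385}\right)} = \frac{1}{-1950 + \left(194 - \frac{1}{385}\right)} = \frac{1}{-1950 + \frac{74689}{385}} = \frac{1}{- \frac{676061}{385}} = - \frac{385}{676061}$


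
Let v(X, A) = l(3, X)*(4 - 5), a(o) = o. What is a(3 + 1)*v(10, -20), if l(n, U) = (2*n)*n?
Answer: -72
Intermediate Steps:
l(n, U) = 2*n**2
v(X, A) = -18 (v(X, A) = (2*3**2)*(4 - 5) = (2*9)*(-1) = 18*(-1) = -18)
a(3 + 1)*v(10, -20) = (3 + 1)*(-18) = 4*(-18) = -72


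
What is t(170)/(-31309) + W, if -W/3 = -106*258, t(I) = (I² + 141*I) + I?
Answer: 2568662556/31309 ≈ 82042.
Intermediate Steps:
t(I) = I² + 142*I
W = 82044 (W = -(-318)*258 = -3*(-27348) = 82044)
t(170)/(-31309) + W = (170*(142 + 170))/(-31309) + 82044 = (170*312)*(-1/31309) + 82044 = 53040*(-1/31309) + 82044 = -53040/31309 + 82044 = 2568662556/31309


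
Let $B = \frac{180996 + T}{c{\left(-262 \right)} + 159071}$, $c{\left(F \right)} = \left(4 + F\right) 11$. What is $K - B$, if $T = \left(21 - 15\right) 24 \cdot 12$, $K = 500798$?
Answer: $\frac{78240991210}{156233} \approx 5.008 \cdot 10^{5}$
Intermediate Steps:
$T = 1728$ ($T = \left(21 - 15\right) 24 \cdot 12 = 6 \cdot 24 \cdot 12 = 144 \cdot 12 = 1728$)
$c{\left(F \right)} = 44 + 11 F$
$B = \frac{182724}{156233}$ ($B = \frac{180996 + 1728}{\left(44 + 11 \left(-262\right)\right) + 159071} = \frac{182724}{\left(44 - 2882\right) + 159071} = \frac{182724}{-2838 + 159071} = \frac{182724}{156233} \approx 1.1696$)
$K - B = 500798 - \frac{182724}{156233} = \frac{78240991210}{156233}$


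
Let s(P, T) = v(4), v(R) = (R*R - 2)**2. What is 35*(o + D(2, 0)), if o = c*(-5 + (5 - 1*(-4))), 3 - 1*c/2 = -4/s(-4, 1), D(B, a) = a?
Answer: 5920/7 ≈ 845.71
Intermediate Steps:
v(R) = (-2 + R**2)**2 (v(R) = (R**2 - 2)**2 = (-2 + R**2)**2)
s(P, T) = 196 (s(P, T) = (-2 + 4**2)**2 = (-2 + 16)**2 = 14**2 = 196)
c = 296/49 (c = 6 - (-8)/196 = 6 - 2*(-1/49) = 6 + 2/49 = 296/49 ≈ 6.0408)
o = 1184/49 (o = 296*(-5 + (5 - 1*(-4)))/49 = 296*(-5 + (5 + 4))/49 = 296*(-5 + 9)/49 = (296/49)*4 = 1184/49 ≈ 24.163)
35*(o + D(2, 0)) = 35*(1184/49 + 0) = 35*(1184/49) = 5920/7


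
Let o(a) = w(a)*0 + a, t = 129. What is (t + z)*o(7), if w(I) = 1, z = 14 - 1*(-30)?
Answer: 1211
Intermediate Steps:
z = 44 (z = 14 + 30 = 44)
o(a) = a (o(a) = 1*0 + a = 0 + a = a)
(t + z)*o(7) = (129 + 44)*7 = 173*7 = 1211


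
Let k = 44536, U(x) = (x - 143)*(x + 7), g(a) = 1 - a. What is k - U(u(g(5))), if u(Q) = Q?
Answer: 44977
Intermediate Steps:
U(x) = (-143 + x)*(7 + x)
k - U(u(g(5))) = 44536 - (-1001 + (1 - 1*5)² - 136*(1 - 1*5)) = 44536 - (-1001 + (1 - 5)² - 136*(1 - 5)) = 44536 - (-1001 + (-4)² - 136*(-4)) = 44536 - (-1001 + 16 + 544) = 44536 - 1*(-441) = 44536 + 441 = 44977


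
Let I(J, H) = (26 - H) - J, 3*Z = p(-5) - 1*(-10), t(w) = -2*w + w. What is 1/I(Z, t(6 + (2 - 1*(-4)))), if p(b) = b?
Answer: 3/109 ≈ 0.027523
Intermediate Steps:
t(w) = -w
Z = 5/3 (Z = (-5 - 1*(-10))/3 = (-5 + 10)/3 = (⅓)*5 = 5/3 ≈ 1.6667)
I(J, H) = 26 - H - J
1/I(Z, t(6 + (2 - 1*(-4)))) = 1/(26 - (-1)*(6 + (2 - 1*(-4))) - 1*5/3) = 1/(26 - (-1)*(6 + (2 + 4)) - 5/3) = 1/(26 - (-1)*(6 + 6) - 5/3) = 1/(26 - (-1)*12 - 5/3) = 1/(26 - 1*(-12) - 5/3) = 1/(26 + 12 - 5/3) = 1/(109/3) = 3/109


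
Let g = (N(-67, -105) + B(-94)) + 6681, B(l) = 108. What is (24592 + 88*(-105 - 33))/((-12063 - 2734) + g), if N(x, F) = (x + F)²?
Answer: 1556/2697 ≈ 0.57694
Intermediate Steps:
N(x, F) = (F + x)²
g = 36373 (g = ((-105 - 67)² + 108) + 6681 = ((-172)² + 108) + 6681 = (29584 + 108) + 6681 = 29692 + 6681 = 36373)
(24592 + 88*(-105 - 33))/((-12063 - 2734) + g) = (24592 + 88*(-105 - 33))/((-12063 - 2734) + 36373) = (24592 + 88*(-138))/(-14797 + 36373) = (24592 - 12144)/21576 = 12448*(1/21576) = 1556/2697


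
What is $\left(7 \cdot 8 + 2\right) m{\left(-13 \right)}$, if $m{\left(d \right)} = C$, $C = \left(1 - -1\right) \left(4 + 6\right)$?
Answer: $1160$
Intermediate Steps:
$C = 20$ ($C = \left(1 + 1\right) 10 = 2 \cdot 10 = 20$)
$m{\left(d \right)} = 20$
$\left(7 \cdot 8 + 2\right) m{\left(-13 \right)} = \left(7 \cdot 8 + 2\right) 20 = \left(56 + 2\right) 20 = 58 \cdot 20 = 1160$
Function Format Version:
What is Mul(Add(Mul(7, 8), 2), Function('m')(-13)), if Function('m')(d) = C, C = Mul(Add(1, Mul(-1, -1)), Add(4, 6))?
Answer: 1160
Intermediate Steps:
C = 20 (C = Mul(Add(1, 1), 10) = Mul(2, 10) = 20)
Function('m')(d) = 20
Mul(Add(Mul(7, 8), 2), Function('m')(-13)) = Mul(Add(Mul(7, 8), 2), 20) = Mul(Add(56, 2), 20) = Mul(58, 20) = 1160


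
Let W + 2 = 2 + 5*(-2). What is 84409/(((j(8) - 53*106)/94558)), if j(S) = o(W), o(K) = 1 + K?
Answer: -7981546222/5627 ≈ -1.4184e+6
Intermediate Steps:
W = -10 (W = -2 + (2 + 5*(-2)) = -2 + (2 - 10) = -2 - 8 = -10)
j(S) = -9 (j(S) = 1 - 10 = -9)
84409/(((j(8) - 53*106)/94558)) = 84409/(((-9 - 53*106)/94558)) = 84409/(((-9 - 5618)*(1/94558))) = 84409/((-5627*1/94558)) = 84409/(-5627/94558) = 84409*(-94558/5627) = -7981546222/5627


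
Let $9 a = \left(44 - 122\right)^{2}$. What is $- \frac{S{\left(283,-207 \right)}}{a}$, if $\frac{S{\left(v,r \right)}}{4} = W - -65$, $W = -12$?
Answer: $- \frac{53}{169} \approx -0.31361$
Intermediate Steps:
$S{\left(v,r \right)} = 212$ ($S{\left(v,r \right)} = 4 \left(-12 - -65\right) = 4 \left(-12 + 65\right) = 4 \cdot 53 = 212$)
$a = 676$ ($a = \frac{\left(44 - 122\right)^{2}}{9} = \frac{\left(-78\right)^{2}}{9} = \frac{1}{9} \cdot 6084 = 676$)
$- \frac{S{\left(283,-207 \right)}}{a} = - \frac{212}{676} = \left(-1\right) \frac{53}{169} = - \frac{53}{169}$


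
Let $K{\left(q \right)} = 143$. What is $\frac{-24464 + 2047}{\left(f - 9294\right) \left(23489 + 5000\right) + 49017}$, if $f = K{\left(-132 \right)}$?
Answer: $\frac{22417}{260653822} \approx 8.6003 \cdot 10^{-5}$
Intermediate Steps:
$f = 143$
$\frac{-24464 + 2047}{\left(f - 9294\right) \left(23489 + 5000\right) + 49017} = \frac{-24464 + 2047}{\left(143 - 9294\right) \left(23489 + 5000\right) + 49017} = - \frac{22417}{\left(-9151\right) 28489 + 49017} = - \frac{22417}{-260702839 + 49017} = - \frac{22417}{-260653822} = \left(-22417\right) \left(- \frac{1}{260653822}\right) = \frac{22417}{260653822}$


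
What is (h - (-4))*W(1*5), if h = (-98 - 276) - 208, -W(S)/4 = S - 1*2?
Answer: 6936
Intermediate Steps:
W(S) = 8 - 4*S (W(S) = -4*(S - 1*2) = -4*(S - 2) = -4*(-2 + S) = 8 - 4*S)
h = -582 (h = -374 - 208 = -582)
(h - (-4))*W(1*5) = (-582 - (-4))*(8 - 4*5) = (-582 - 1*(-4))*(8 - 4*5) = (-582 + 4)*(8 - 20) = -578*(-12) = 6936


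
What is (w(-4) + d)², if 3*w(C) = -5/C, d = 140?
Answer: 2839225/144 ≈ 19717.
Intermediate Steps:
w(C) = -5/(3*C) (w(C) = (-5/C)/3 = -5/(3*C))
(w(-4) + d)² = (-5/3/(-4) + 140)² = (-5/3*(-¼) + 140)² = (5/12 + 140)² = (1685/12)² = 2839225/144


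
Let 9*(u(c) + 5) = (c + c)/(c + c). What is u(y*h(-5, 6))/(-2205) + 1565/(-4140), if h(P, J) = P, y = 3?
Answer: -686117/1825740 ≈ -0.37580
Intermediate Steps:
u(c) = -44/9 (u(c) = -5 + ((c + c)/(c + c))/9 = -5 + ((2*c)/((2*c)))/9 = -5 + ((2*c)*(1/(2*c)))/9 = -5 + (⅑)*1 = -5 + ⅑ = -44/9)
u(y*h(-5, 6))/(-2205) + 1565/(-4140) = -44/9/(-2205) + 1565/(-4140) = -44/9*(-1/2205) + 1565*(-1/4140) = 44/19845 - 313/828 = -686117/1825740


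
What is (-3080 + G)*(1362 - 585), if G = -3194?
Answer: -4874898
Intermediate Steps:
(-3080 + G)*(1362 - 585) = (-3080 - 3194)*(1362 - 585) = -6274*777 = -4874898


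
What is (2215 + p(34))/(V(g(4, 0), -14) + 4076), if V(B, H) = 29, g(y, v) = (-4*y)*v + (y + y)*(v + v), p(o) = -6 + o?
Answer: 2243/4105 ≈ 0.54641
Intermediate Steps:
g(y, v) = 0 (g(y, v) = -4*v*y + (2*y)*(2*v) = -4*v*y + 4*v*y = 0)
(2215 + p(34))/(V(g(4, 0), -14) + 4076) = (2215 + (-6 + 34))/(29 + 4076) = (2215 + 28)/4105 = 2243*(1/4105) = 2243/4105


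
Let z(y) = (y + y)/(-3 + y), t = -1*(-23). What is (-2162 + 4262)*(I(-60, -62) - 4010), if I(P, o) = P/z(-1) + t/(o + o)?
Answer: -268875075/31 ≈ -8.6734e+6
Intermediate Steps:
t = 23
z(y) = 2*y/(-3 + y) (z(y) = (2*y)/(-3 + y) = 2*y/(-3 + y))
I(P, o) = 2*P + 23/(2*o) (I(P, o) = P/((2*(-1)/(-3 - 1))) + 23/(o + o) = P/((2*(-1)/(-4))) + 23/((2*o)) = P/((2*(-1)*(-¼))) + 23*(1/(2*o)) = P/(½) + 23/(2*o) = P*2 + 23/(2*o) = 2*P + 23/(2*o))
(-2162 + 4262)*(I(-60, -62) - 4010) = (-2162 + 4262)*((2*(-60) + (23/2)/(-62)) - 4010) = 2100*((-120 + (23/2)*(-1/62)) - 4010) = 2100*((-120 - 23/124) - 4010) = 2100*(-14903/124 - 4010) = 2100*(-512143/124) = -268875075/31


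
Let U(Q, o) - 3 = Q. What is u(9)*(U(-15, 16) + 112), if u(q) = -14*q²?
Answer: -113400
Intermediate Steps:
U(Q, o) = 3 + Q
u(9)*(U(-15, 16) + 112) = (-14*9²)*((3 - 15) + 112) = (-14*81)*(-12 + 112) = -1134*100 = -113400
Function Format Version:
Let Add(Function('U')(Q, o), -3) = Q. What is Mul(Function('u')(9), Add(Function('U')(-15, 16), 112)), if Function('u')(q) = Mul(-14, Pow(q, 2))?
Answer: -113400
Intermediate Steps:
Function('U')(Q, o) = Add(3, Q)
Mul(Function('u')(9), Add(Function('U')(-15, 16), 112)) = Mul(Mul(-14, Pow(9, 2)), Add(Add(3, -15), 112)) = Mul(Mul(-14, 81), Add(-12, 112)) = Mul(-1134, 100) = -113400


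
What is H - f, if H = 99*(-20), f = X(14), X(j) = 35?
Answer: -2015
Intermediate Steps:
f = 35
H = -1980
H - f = -1980 - 1*35 = -1980 - 35 = -2015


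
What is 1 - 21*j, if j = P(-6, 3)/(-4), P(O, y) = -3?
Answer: -59/4 ≈ -14.750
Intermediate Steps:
j = 3/4 (j = -3/(-4) = -3*(-1/4) = 3/4 ≈ 0.75000)
1 - 21*j = 1 - 21*3/4 = 1 - 63/4 = -59/4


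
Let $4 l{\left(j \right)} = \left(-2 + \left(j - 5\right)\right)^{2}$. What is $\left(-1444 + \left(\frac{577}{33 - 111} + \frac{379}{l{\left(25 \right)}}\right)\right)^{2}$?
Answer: $\frac{9282923210521}{4435236} \approx 2.093 \cdot 10^{6}$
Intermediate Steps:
$l{\left(j \right)} = \frac{\left(-7 + j\right)^{2}}{4}$ ($l{\left(j \right)} = \frac{\left(-2 + \left(j - 5\right)\right)^{2}}{4} = \frac{\left(-2 + \left(-5 + j\right)\right)^{2}}{4} = \frac{\left(-7 + j\right)^{2}}{4}$)
$\left(-1444 + \left(\frac{577}{33 - 111} + \frac{379}{l{\left(25 \right)}}\right)\right)^{2} = \left(-1444 + \left(\frac{577}{33 - 111} + \frac{379}{\frac{1}{4} \left(-7 + 25\right)^{2}}\right)\right)^{2} = \left(-1444 + \left(\frac{577}{-78} + \frac{379}{\frac{1}{4} \cdot 18^{2}}\right)\right)^{2} = \left(-1444 + \left(577 \left(- \frac{1}{78}\right) + \frac{379}{\frac{1}{4} \cdot 324}\right)\right)^{2} = \left(-1444 - \left(\frac{577}{78} - \frac{379}{81}\right)\right)^{2} = \left(-1444 + \left(- \frac{577}{78} + 379 \cdot \frac{1}{81}\right)\right)^{2} = \left(-1444 + \left(- \frac{577}{78} + \frac{379}{81}\right)\right)^{2} = \left(-1444 - \frac{5725}{2106}\right)^{2} = \left(- \frac{3046789}{2106}\right)^{2} = \frac{9282923210521}{4435236}$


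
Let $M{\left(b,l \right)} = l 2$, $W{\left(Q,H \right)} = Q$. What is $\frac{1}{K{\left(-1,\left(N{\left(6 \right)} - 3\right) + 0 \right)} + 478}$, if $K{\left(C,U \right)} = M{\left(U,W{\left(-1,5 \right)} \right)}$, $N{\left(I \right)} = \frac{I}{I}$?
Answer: $\frac{1}{476} \approx 0.0021008$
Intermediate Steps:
$N{\left(I \right)} = 1$
$M{\left(b,l \right)} = 2 l$
$K{\left(C,U \right)} = -2$ ($K{\left(C,U \right)} = 2 \left(-1\right) = -2$)
$\frac{1}{K{\left(-1,\left(N{\left(6 \right)} - 3\right) + 0 \right)} + 478} = \frac{1}{-2 + 478} = \frac{1}{476}$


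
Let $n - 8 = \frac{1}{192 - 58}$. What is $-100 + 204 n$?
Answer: $\frac{102746}{67} \approx 1533.5$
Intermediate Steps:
$n = \frac{1073}{134}$ ($n = 8 + \frac{1}{192 - 58} = 8 + \frac{1}{134} = \frac{1073}{134} \approx 8.0075$)
$-100 + 204 n = -100 + 204 \cdot \frac{1073}{134} = -100 + \frac{109446}{67} = \frac{102746}{67}$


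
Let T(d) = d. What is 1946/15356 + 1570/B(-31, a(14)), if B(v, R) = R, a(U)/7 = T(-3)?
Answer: -12034027/161238 ≈ -74.635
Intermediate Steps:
a(U) = -21 (a(U) = 7*(-3) = -21)
1946/15356 + 1570/B(-31, a(14)) = 1946/15356 + 1570/(-21) = 1946*(1/15356) + 1570*(-1/21) = 973/7678 - 1570/21 = -12034027/161238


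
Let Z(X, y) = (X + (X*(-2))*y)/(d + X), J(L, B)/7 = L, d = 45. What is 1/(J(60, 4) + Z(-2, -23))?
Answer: 43/17966 ≈ 0.0023934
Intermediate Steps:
J(L, B) = 7*L
Z(X, y) = (X - 2*X*y)/(45 + X) (Z(X, y) = (X + (X*(-2))*y)/(45 + X) = (X + (-2*X)*y)/(45 + X) = (X - 2*X*y)/(45 + X))
1/(J(60, 4) + Z(-2, -23)) = 1/(7*60 - 2*(1 - 2*(-23))/(45 - 2)) = 1/(420 - 2*(1 + 46)/43) = 1/(420 - 2*1/43*47) = 1/(420 - 94/43) = 1/(17966/43) = 43/17966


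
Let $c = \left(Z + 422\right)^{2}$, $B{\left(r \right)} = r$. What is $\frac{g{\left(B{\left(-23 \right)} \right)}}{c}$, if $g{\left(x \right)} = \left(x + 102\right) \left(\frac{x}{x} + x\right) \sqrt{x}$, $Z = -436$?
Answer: $- \frac{869 i \sqrt{23}}{98} \approx - 42.526 i$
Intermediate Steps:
$g{\left(x \right)} = \sqrt{x} \left(1 + x\right) \left(102 + x\right)$ ($g{\left(x \right)} = \left(102 + x\right) \left(1 + x\right) \sqrt{x} = \left(1 + x\right) \left(102 + x\right) \sqrt{x} = \sqrt{x} \left(1 + x\right) \left(102 + x\right)$)
$c = 196$ ($c = \left(-436 + 422\right)^{2} = \left(-14\right)^{2} = 196$)
$\frac{g{\left(B{\left(-23 \right)} \right)}}{c} = \frac{\sqrt{-23} \left(102 + \left(-23\right)^{2} + 103 \left(-23\right)\right)}{196} = i \sqrt{23} \left(102 + 529 - 2369\right) \frac{1}{196} = i \sqrt{23} \left(-1738\right) \frac{1}{196} = - 1738 i \sqrt{23} \cdot \frac{1}{196} = - \frac{869 i \sqrt{23}}{98}$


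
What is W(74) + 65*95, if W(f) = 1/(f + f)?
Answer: 913901/148 ≈ 6175.0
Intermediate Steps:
W(f) = 1/(2*f)
W(74) + 65*95 = (½)/74 + 65*95 = (½)*(1/74) + 6175 = 1/148 + 6175 = 913901/148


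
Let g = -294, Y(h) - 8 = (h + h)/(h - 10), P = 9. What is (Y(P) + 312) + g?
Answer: 8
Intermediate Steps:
Y(h) = 8 + 2*h/(-10 + h) (Y(h) = 8 + (h + h)/(h - 10) = 8 + (2*h)/(-10 + h) = 8 + 2*h/(-10 + h))
(Y(P) + 312) + g = (10*(-8 + 9)/(-10 + 9) + 312) - 294 = (10*1/(-1) + 312) - 294 = (10*(-1)*1 + 312) - 294 = (-10 + 312) - 294 = 302 - 294 = 8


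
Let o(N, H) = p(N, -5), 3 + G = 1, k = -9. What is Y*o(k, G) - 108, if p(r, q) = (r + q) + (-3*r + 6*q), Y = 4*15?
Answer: -1128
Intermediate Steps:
Y = 60
G = -2 (G = -3 + 1 = -2)
p(r, q) = -2*r + 7*q (p(r, q) = (q + r) + (-3*r + 6*q) = -2*r + 7*q)
o(N, H) = -35 - 2*N (o(N, H) = -2*N + 7*(-5) = -2*N - 35 = -35 - 2*N)
Y*o(k, G) - 108 = 60*(-35 - 2*(-9)) - 108 = 60*(-35 + 18) - 108 = 60*(-17) - 108 = -1020 - 108 = -1128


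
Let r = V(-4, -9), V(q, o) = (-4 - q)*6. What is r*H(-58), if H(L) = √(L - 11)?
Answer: 0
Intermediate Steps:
H(L) = √(-11 + L)
V(q, o) = -24 - 6*q
r = 0 (r = -24 - 6*(-4) = -24 + 24 = 0)
r*H(-58) = 0*√(-11 - 58) = 0*√(-69) = 0*(I*√69) = 0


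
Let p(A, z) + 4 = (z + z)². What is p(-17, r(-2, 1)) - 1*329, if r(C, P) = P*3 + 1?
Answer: -269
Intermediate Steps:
r(C, P) = 1 + 3*P (r(C, P) = 3*P + 1 = 1 + 3*P)
p(A, z) = -4 + 4*z² (p(A, z) = -4 + (z + z)² = -4 + (2*z)² = -4 + 4*z²)
p(-17, r(-2, 1)) - 1*329 = (-4 + 4*(1 + 3*1)²) - 1*329 = (-4 + 4*(1 + 3)²) - 329 = (-4 + 4*4²) - 329 = (-4 + 4*16) - 329 = (-4 + 64) - 329 = 60 - 329 = -269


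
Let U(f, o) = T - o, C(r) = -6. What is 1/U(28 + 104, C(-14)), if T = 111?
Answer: 1/117 ≈ 0.0085470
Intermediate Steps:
U(f, o) = 111 - o
1/U(28 + 104, C(-14)) = 1/(111 - 1*(-6)) = 1/(111 + 6) = 1/117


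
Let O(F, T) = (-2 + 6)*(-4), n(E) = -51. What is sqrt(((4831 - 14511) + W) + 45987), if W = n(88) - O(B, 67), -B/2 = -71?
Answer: 4*sqrt(2267) ≈ 190.45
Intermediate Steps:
B = 142 (B = -2*(-71) = 142)
O(F, T) = -16 (O(F, T) = 4*(-4) = -16)
W = -35 (W = -51 - 1*(-16) = -51 + 16 = -35)
sqrt(((4831 - 14511) + W) + 45987) = sqrt(((4831 - 14511) - 35) + 45987) = sqrt((-9680 - 35) + 45987) = sqrt(-9715 + 45987) = sqrt(36272) = 4*sqrt(2267)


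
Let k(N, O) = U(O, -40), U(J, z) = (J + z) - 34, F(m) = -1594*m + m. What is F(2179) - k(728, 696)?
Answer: -3471769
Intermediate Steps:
F(m) = -1593*m
U(J, z) = -34 + J + z
k(N, O) = -74 + O (k(N, O) = -34 + O - 40 = -74 + O)
F(2179) - k(728, 696) = -1593*2179 - (-74 + 696) = -3471147 - 1*622 = -3471147 - 622 = -3471769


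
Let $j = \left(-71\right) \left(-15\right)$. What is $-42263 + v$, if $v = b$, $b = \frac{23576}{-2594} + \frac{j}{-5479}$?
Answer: $- \frac{300397960926}{7106263} \approx -42272.0$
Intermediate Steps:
$j = 1065$
$b = - \frac{65967757}{7106263}$ ($b = \frac{23576}{-2594} + \frac{1065}{-5479} = 23576 \left(- \frac{1}{2594}\right) + 1065 \left(- \frac{1}{5479}\right) = - \frac{11788}{1297} - \frac{1065}{5479} = - \frac{65967757}{7106263} \approx -9.2831$)
$v = - \frac{65967757}{7106263} \approx -9.2831$
$-42263 + v = -42263 - \frac{65967757}{7106263} = - \frac{300397960926}{7106263}$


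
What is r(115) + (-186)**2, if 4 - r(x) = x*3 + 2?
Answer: 34253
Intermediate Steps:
r(x) = 2 - 3*x (r(x) = 4 - (x*3 + 2) = 4 - (3*x + 2) = 4 - (2 + 3*x) = 4 + (-2 - 3*x) = 2 - 3*x)
r(115) + (-186)**2 = (2 - 3*115) + (-186)**2 = (2 - 345) + 34596 = -343 + 34596 = 34253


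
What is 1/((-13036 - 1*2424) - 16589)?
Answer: -1/32049 ≈ -3.1202e-5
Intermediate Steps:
1/((-13036 - 1*2424) - 16589) = 1/((-13036 - 2424) - 16589) = 1/(-15460 - 16589) = 1/(-32049) = -1/32049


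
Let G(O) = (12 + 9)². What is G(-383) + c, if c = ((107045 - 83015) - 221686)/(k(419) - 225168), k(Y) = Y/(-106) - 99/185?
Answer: 1951169961809/4415632489 ≈ 441.88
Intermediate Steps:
G(O) = 441 (G(O) = 21² = 441)
k(Y) = -99/185 - Y/106 (k(Y) = Y*(-1/106) - 99*1/185 = -Y/106 - 99/185 = -99/185 - Y/106)
c = 3876034160/4415632489 (c = ((107045 - 83015) - 221686)/((-99/185 - 1/106*419) - 225168) = (24030 - 221686)/((-99/185 - 419/106) - 225168) = -197656/(-88009/19610 - 225168) = -197656/(-4415632489/19610) = -197656*(-19610/4415632489) = 3876034160/4415632489 ≈ 0.87780)
G(-383) + c = 441 + 3876034160/4415632489 = 1951169961809/4415632489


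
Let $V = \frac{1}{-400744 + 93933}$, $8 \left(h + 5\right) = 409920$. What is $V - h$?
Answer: $- \frac{15719461586}{306811} \approx -51235.0$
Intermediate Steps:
$h = 51235$ ($h = -5 + \frac{1}{8} \cdot 409920 = -5 + 51240 = 51235$)
$V = - \frac{1}{306811}$ ($V = \frac{1}{-306811} = - \frac{1}{306811} \approx -3.2593 \cdot 10^{-6}$)
$V - h = - \frac{1}{306811} - 51235 = - \frac{15719461586}{306811}$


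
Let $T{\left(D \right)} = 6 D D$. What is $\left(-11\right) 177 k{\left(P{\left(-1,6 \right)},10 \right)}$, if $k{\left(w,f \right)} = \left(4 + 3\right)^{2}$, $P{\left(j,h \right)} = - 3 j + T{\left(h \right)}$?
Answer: $-95403$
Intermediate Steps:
$T{\left(D \right)} = 6 D^{2}$
$P{\left(j,h \right)} = - 3 j + 6 h^{2}$
$k{\left(w,f \right)} = 49$ ($k{\left(w,f \right)} = 7^{2} = 49$)
$\left(-11\right) 177 k{\left(P{\left(-1,6 \right)},10 \right)} = \left(-11\right) 177 \cdot 49 = \left(-1947\right) 49 = -95403$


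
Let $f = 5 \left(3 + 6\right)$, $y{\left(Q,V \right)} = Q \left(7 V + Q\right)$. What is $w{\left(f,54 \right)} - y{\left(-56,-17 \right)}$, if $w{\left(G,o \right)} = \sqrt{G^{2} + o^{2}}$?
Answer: $-9800 + 9 \sqrt{61} \approx -9729.7$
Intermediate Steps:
$y{\left(Q,V \right)} = Q \left(Q + 7 V\right)$
$f = 45$ ($f = 5 \cdot 9 = 45$)
$w{\left(f,54 \right)} - y{\left(-56,-17 \right)} = \sqrt{45^{2} + 54^{2}} - - 56 \left(-56 + 7 \left(-17\right)\right) = \sqrt{2025 + 2916} - - 56 \left(-56 - 119\right) = \sqrt{4941} - \left(-56\right) \left(-175\right) = 9 \sqrt{61} - 9800 = -9800 + 9 \sqrt{61}$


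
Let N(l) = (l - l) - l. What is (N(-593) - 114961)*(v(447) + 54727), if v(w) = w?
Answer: -6310140032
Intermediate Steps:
N(l) = -l (N(l) = 0 - l = -l)
(N(-593) - 114961)*(v(447) + 54727) = (-1*(-593) - 114961)*(447 + 54727) = (593 - 114961)*55174 = -114368*55174 = -6310140032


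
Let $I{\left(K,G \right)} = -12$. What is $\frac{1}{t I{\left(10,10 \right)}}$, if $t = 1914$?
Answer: $- \frac{1}{22968} \approx -4.3539 \cdot 10^{-5}$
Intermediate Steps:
$\frac{1}{t I{\left(10,10 \right)}} = \frac{1}{1914 \left(-12\right)} = \frac{1}{-22968} = - \frac{1}{22968}$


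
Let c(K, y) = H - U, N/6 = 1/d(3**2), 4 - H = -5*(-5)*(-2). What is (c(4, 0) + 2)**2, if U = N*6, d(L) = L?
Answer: 2704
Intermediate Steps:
H = 54 (H = 4 - (-5*(-5))*(-2) = 4 - 25*(-2) = 4 - 1*(-50) = 4 + 50 = 54)
N = 2/3 (N = 6/(3**2) = 6/9 = 6*(1/9) = 2/3 ≈ 0.66667)
U = 4 (U = (2/3)*6 = 4)
c(K, y) = 50 (c(K, y) = 54 - 1*4 = 54 - 4 = 50)
(c(4, 0) + 2)**2 = (50 + 2)**2 = 52**2 = 2704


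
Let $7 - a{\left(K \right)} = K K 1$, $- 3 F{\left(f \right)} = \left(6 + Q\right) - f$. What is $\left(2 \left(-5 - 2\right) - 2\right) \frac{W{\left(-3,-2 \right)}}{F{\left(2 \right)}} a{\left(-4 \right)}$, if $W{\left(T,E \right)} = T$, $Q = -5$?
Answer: $-1296$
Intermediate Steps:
$F{\left(f \right)} = - \frac{1}{3} + \frac{f}{3}$ ($F{\left(f \right)} = - \frac{\left(6 - 5\right) - f}{3} = - \frac{1 - f}{3} = - \frac{1}{3} + \frac{f}{3}$)
$a{\left(K \right)} = 7 - K^{2}$ ($a{\left(K \right)} = 7 - K K 1 = 7 - K^{2} \cdot 1 = 7 - K^{2}$)
$\left(2 \left(-5 - 2\right) - 2\right) \frac{W{\left(-3,-2 \right)}}{F{\left(2 \right)}} a{\left(-4 \right)} = \left(2 \left(-5 - 2\right) - 2\right) \left(- \frac{3}{- \frac{1}{3} + \frac{1}{3} \cdot 2}\right) \left(7 - \left(-4\right)^{2}\right) = \left(2 \left(-7\right) - 2\right) \left(- \frac{3}{- \frac{1}{3} + \frac{2}{3}}\right) \left(7 - 16\right) = \left(-14 - 2\right) \left(- 3 \frac{1}{\frac{1}{3}}\right) \left(7 - 16\right) = - 16 \left(\left(-3\right) 3\right) \left(-9\right) = \left(-16\right) \left(-9\right) \left(-9\right) = 144 \left(-9\right) = -1296$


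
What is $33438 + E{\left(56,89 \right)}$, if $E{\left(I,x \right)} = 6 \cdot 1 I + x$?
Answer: $33863$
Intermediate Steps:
$E{\left(I,x \right)} = x + 6 I$ ($E{\left(I,x \right)} = 6 I + x = x + 6 I$)
$33438 + E{\left(56,89 \right)} = 33438 + \left(89 + 6 \cdot 56\right) = 33438 + \left(89 + 336\right) = 33438 + 425 = 33863$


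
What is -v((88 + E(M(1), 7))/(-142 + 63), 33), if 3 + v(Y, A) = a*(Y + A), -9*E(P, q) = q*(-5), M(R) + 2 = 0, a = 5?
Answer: -111047/711 ≈ -156.18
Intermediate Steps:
M(R) = -2 (M(R) = -2 + 0 = -2)
E(P, q) = 5*q/9 (E(P, q) = -q*(-5)/9 = -(-5)*q/9 = 5*q/9)
v(Y, A) = -3 + 5*A + 5*Y (v(Y, A) = -3 + 5*(Y + A) = -3 + 5*(A + Y) = -3 + (5*A + 5*Y) = -3 + 5*A + 5*Y)
-v((88 + E(M(1), 7))/(-142 + 63), 33) = -(-3 + 5*33 + 5*((88 + (5/9)*7)/(-142 + 63))) = -(-3 + 165 + 5*((88 + 35/9)/(-79))) = -(-3 + 165 + 5*((827/9)*(-1/79))) = -(-3 + 165 + 5*(-827/711)) = -(-3 + 165 - 4135/711) = -1*111047/711 = -111047/711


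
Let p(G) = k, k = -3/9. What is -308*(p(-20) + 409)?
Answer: -377608/3 ≈ -1.2587e+5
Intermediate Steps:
k = -1/3 (k = -3*1/9 = -1/3 ≈ -0.33333)
p(G) = -1/3
-308*(p(-20) + 409) = -308*(-1/3 + 409) = -308*1226/3 = -377608/3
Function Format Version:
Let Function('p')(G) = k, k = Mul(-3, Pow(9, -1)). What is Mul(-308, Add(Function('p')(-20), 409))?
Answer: Rational(-377608, 3) ≈ -1.2587e+5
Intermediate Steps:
k = Rational(-1, 3) (k = Mul(-3, Rational(1, 9)) = Rational(-1, 3) ≈ -0.33333)
Function('p')(G) = Rational(-1, 3)
Mul(-308, Add(Function('p')(-20), 409)) = Mul(-308, Add(Rational(-1, 3), 409)) = Mul(-308, Rational(1226, 3)) = Rational(-377608, 3)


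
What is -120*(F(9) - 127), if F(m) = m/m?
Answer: 15120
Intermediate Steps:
F(m) = 1
-120*(F(9) - 127) = -120*(1 - 127) = -120*(-126) = 15120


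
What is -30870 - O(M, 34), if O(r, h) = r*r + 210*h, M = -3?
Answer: -38019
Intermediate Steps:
O(r, h) = r² + 210*h
-30870 - O(M, 34) = -30870 - ((-3)² + 210*34) = -30870 - (9 + 7140) = -30870 - 1*7149 = -30870 - 7149 = -38019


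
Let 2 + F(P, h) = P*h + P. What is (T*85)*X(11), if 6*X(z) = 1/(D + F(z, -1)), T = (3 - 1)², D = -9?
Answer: -170/33 ≈ -5.1515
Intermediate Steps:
F(P, h) = -2 + P + P*h (F(P, h) = -2 + (P*h + P) = -2 + (P + P*h) = -2 + P + P*h)
T = 4 (T = 2² = 4)
X(z) = -1/66 (X(z) = 1/(6*(-9 + (-2 + z + z*(-1)))) = 1/(6*(-9 + (-2 + z - z))) = 1/(6*(-9 - 2)) = (⅙)/(-11) = (⅙)*(-1/11) = -1/66)
(T*85)*X(11) = (4*85)*(-1/66) = 340*(-1/66) = -170/33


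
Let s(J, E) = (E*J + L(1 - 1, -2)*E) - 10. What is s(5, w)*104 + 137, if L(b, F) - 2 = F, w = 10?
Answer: 4297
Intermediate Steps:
L(b, F) = 2 + F
s(J, E) = -10 + E*J (s(J, E) = (E*J + (2 - 2)*E) - 10 = (E*J + 0*E) - 10 = (E*J + 0) - 10 = E*J - 10 = -10 + E*J)
s(5, w)*104 + 137 = (-10 + 10*5)*104 + 137 = (-10 + 50)*104 + 137 = 40*104 + 137 = 4160 + 137 = 4297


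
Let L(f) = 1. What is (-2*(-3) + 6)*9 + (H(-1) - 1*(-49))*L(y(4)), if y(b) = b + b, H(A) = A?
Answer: 156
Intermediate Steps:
y(b) = 2*b
(-2*(-3) + 6)*9 + (H(-1) - 1*(-49))*L(y(4)) = (-2*(-3) + 6)*9 + (-1 - 1*(-49))*1 = (6 + 6)*9 + (-1 + 49)*1 = 12*9 + 48*1 = 108 + 48 = 156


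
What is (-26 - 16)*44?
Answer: -1848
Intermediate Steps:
(-26 - 16)*44 = -42*44 = -1848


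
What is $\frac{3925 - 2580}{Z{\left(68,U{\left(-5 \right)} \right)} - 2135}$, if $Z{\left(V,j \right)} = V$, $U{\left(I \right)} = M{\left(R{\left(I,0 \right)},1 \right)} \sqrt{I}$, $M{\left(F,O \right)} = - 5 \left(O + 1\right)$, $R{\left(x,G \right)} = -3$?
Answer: $- \frac{1345}{2067} \approx -0.6507$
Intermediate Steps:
$M{\left(F,O \right)} = -5 - 5 O$ ($M{\left(F,O \right)} = - 5 \left(1 + O\right) = -5 - 5 O$)
$U{\left(I \right)} = - 10 \sqrt{I}$ ($U{\left(I \right)} = \left(-5 - 5\right) \sqrt{I} = - 10 \sqrt{I}$)
$\frac{3925 - 2580}{Z{\left(68,U{\left(-5 \right)} \right)} - 2135} = \frac{3925 - 2580}{68 - 2135} = \frac{1345}{-2067} = 1345 \left(- \frac{1}{2067}\right) = - \frac{1345}{2067}$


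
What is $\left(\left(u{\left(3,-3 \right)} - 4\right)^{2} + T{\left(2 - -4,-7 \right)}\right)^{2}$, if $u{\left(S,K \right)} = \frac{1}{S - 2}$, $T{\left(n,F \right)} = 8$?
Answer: $289$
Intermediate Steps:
$u{\left(S,K \right)} = \frac{1}{-2 + S}$
$\left(\left(u{\left(3,-3 \right)} - 4\right)^{2} + T{\left(2 - -4,-7 \right)}\right)^{2} = \left(\left(\frac{1}{-2 + 3} - 4\right)^{2} + 8\right)^{2} = \left(\left(1^{-1} - 4\right)^{2} + 8\right)^{2} = \left(\left(1 - 4\right)^{2} + 8\right)^{2} = \left(\left(-3\right)^{2} + 8\right)^{2} = \left(9 + 8\right)^{2} = 17^{2} = 289$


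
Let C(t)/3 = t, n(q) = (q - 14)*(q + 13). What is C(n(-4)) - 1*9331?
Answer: -9817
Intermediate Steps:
n(q) = (-14 + q)*(13 + q)
C(t) = 3*t
C(n(-4)) - 1*9331 = 3*(-182 + (-4)**2 - 1*(-4)) - 1*9331 = 3*(-182 + 16 + 4) - 9331 = 3*(-162) - 9331 = -486 - 9331 = -9817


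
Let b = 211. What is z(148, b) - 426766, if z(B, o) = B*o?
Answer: -395538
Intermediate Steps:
z(148, b) - 426766 = 148*211 - 426766 = 31228 - 426766 = -395538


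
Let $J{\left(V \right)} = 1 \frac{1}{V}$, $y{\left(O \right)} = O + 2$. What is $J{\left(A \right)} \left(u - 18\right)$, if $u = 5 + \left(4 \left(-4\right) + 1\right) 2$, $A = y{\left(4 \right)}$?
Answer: $- \frac{43}{6} \approx -7.1667$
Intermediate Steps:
$y{\left(O \right)} = 2 + O$
$A = 6$ ($A = 2 + 4 = 6$)
$J{\left(V \right)} = \frac{1}{V}$
$u = -25$ ($u = 5 + \left(-16 + 1\right) 2 = 5 - 30 = -25$)
$J{\left(A \right)} \left(u - 18\right) = \frac{-25 - 18}{6} = \frac{1}{6} \left(-43\right) = - \frac{43}{6}$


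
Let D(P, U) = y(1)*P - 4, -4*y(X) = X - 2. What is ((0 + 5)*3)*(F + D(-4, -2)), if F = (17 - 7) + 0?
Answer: 75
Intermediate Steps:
y(X) = 1/2 - X/4 (y(X) = -(X - 2)/4 = -(-2 + X)/4 = 1/2 - X/4)
D(P, U) = -4 + P/4 (D(P, U) = (1/2 - 1/4*1)*P - 4 = (1/2 - 1/4)*P - 4 = P/4 - 4 = -4 + P/4)
F = 10 (F = 10 + 0 = 10)
((0 + 5)*3)*(F + D(-4, -2)) = ((0 + 5)*3)*(10 + (-4 + (1/4)*(-4))) = (5*3)*(10 + (-4 - 1)) = 15*(10 - 5) = 15*5 = 75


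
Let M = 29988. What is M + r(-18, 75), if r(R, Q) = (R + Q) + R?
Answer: 30027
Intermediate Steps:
r(R, Q) = Q + 2*R (r(R, Q) = (Q + R) + R = Q + 2*R)
M + r(-18, 75) = 29988 + (75 + 2*(-18)) = 29988 + (75 - 36) = 29988 + 39 = 30027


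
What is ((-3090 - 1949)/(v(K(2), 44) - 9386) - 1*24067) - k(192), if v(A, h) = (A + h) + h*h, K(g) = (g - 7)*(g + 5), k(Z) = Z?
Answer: -180506180/7441 ≈ -24258.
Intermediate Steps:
K(g) = (-7 + g)*(5 + g)
v(A, h) = A + h + h**2 (v(A, h) = (A + h) + h**2 = A + h + h**2)
((-3090 - 1949)/(v(K(2), 44) - 9386) - 1*24067) - k(192) = ((-3090 - 1949)/(((-35 + 2**2 - 2*2) + 44 + 44**2) - 9386) - 1*24067) - 1*192 = (-5039/(((-35 + 4 - 4) + 44 + 1936) - 9386) - 24067) - 192 = (-5039/((-35 + 44 + 1936) - 9386) - 24067) - 192 = (-5039/(1945 - 9386) - 24067) - 192 = (-5039/(-7441) - 24067) - 192 = (-5039*(-1/7441) - 24067) - 192 = (5039/7441 - 24067) - 192 = -179077508/7441 - 192 = -180506180/7441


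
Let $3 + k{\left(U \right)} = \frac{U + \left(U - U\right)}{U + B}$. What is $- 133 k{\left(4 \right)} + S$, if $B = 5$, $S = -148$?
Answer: $\frac{1727}{9} \approx 191.89$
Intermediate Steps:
$k{\left(U \right)} = -3 + \frac{U}{5 + U}$ ($k{\left(U \right)} = -3 + \frac{U + \left(U - U\right)}{U + 5} = -3 + \frac{U + 0}{5 + U} = -3 + \frac{U}{5 + U}$)
$- 133 k{\left(4 \right)} + S = - 133 \frac{-15 - 8}{5 + 4} - 148 = - 133 \frac{-15 - 8}{9} - 148 = - 133 \cdot \frac{1}{9} \left(-23\right) - 148 = \left(-133\right) \left(- \frac{23}{9}\right) - 148 = \frac{3059}{9} - 148 = \frac{1727}{9}$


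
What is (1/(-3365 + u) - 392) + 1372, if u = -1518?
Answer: 4785339/4883 ≈ 980.00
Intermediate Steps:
(1/(-3365 + u) - 392) + 1372 = (1/(-3365 - 1518) - 392) + 1372 = (1/(-4883) - 392) + 1372 = (-1/4883 - 392) + 1372 = -1914137/4883 + 1372 = 4785339/4883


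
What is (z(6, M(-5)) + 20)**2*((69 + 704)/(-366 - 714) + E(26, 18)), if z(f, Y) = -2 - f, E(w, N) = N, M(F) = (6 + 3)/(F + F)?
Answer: 37334/15 ≈ 2488.9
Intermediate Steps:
M(F) = 9/(2*F) (M(F) = 9/((2*F)) = 9*(1/(2*F)) = 9/(2*F))
(z(6, M(-5)) + 20)**2*((69 + 704)/(-366 - 714) + E(26, 18)) = ((-2 - 1*6) + 20)**2*((69 + 704)/(-366 - 714) + 18) = ((-2 - 6) + 20)**2*(773/(-1080) + 18) = (-8 + 20)**2*(773*(-1/1080) + 18) = 12**2*(-773/1080 + 18) = 144*(18667/1080) = 37334/15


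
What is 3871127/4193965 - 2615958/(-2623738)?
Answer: 10564029653098/5501932670585 ≈ 1.9201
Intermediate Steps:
3871127/4193965 - 2615958/(-2623738) = 3871127*(1/4193965) - 2615958*(-1/2623738) = 3871127/4193965 + 1307979/1311869 = 10564029653098/5501932670585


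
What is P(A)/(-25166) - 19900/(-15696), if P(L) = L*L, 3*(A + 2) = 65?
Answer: 61841567/49375692 ≈ 1.2525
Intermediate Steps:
A = 59/3 (A = -2 + (⅓)*65 = -2 + 65/3 = 59/3 ≈ 19.667)
P(L) = L²
P(A)/(-25166) - 19900/(-15696) = (59/3)²/(-25166) - 19900/(-15696) = (3481/9)*(-1/25166) - 19900*(-1/15696) = -3481/226494 + 4975/3924 = 61841567/49375692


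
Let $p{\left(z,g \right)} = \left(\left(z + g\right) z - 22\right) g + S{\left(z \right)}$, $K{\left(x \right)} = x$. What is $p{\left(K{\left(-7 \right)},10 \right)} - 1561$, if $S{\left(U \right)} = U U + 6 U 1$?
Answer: $-1984$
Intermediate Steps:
$S{\left(U \right)} = U^{2} + 6 U$
$p{\left(z,g \right)} = g \left(-22 + z \left(g + z\right)\right) + z \left(6 + z\right)$ ($p{\left(z,g \right)} = \left(\left(z + g\right) z - 22\right) g + z \left(6 + z\right) = \left(\left(g + z\right) z - 22\right) g + z \left(6 + z\right) = \left(z \left(g + z\right) - 22\right) g + z \left(6 + z\right) = \left(-22 + z \left(g + z\right)\right) g + z \left(6 + z\right) = g \left(-22 + z \left(g + z\right)\right) + z \left(6 + z\right)$)
$p{\left(K{\left(-7 \right)},10 \right)} - 1561 = \left(\left(-22\right) 10 + 10 \left(-7\right)^{2} - 7 \cdot 10^{2} - 7 \left(6 - 7\right)\right) - 1561 = \left(-220 + 10 \cdot 49 - 700 - -7\right) - 1561 = \left(-220 + 490 - 700 + 7\right) - 1561 = -423 - 1561 = -1984$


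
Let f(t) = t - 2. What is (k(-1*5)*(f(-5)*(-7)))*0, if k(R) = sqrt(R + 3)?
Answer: 0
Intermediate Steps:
f(t) = -2 + t
k(R) = sqrt(3 + R)
(k(-1*5)*(f(-5)*(-7)))*0 = (sqrt(3 - 1*5)*((-2 - 5)*(-7)))*0 = (sqrt(3 - 5)*(-7*(-7)))*0 = (sqrt(-2)*49)*0 = ((I*sqrt(2))*49)*0 = (49*I*sqrt(2))*0 = 0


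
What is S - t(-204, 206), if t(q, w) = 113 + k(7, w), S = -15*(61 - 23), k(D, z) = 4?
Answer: -687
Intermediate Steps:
S = -570 (S = -15*38 = -570)
t(q, w) = 117 (t(q, w) = 113 + 4 = 117)
S - t(-204, 206) = -570 - 1*117 = -570 - 117 = -687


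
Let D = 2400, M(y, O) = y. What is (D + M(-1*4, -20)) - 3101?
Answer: -705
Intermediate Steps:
(D + M(-1*4, -20)) - 3101 = (2400 - 1*4) - 3101 = (2400 - 4) - 3101 = 2396 - 3101 = -705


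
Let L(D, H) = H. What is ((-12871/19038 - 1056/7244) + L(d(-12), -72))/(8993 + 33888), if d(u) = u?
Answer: -18326557/10791557034 ≈ -0.0016982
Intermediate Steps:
((-12871/19038 - 1056/7244) + L(d(-12), -72))/(8993 + 33888) = ((-12871/19038 - 1056/7244) - 72)/(8993 + 33888) = ((-12871*1/19038 - 1056*1/7244) - 72)/42881 = ((-12871/19038 - 264/1811) - 72)*(1/42881) = (-28335413/34477818 - 72)*(1/42881) = -2510738309/34477818*1/42881 = -18326557/10791557034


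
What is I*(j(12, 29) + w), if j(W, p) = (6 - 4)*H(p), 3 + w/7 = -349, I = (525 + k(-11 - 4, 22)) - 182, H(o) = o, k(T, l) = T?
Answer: -789168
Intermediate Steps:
I = 328 (I = (525 + (-11 - 4)) - 182 = (525 - 15) - 182 = 510 - 182 = 328)
w = -2464 (w = -21 + 7*(-349) = -21 - 2443 = -2464)
j(W, p) = 2*p (j(W, p) = (6 - 4)*p = 2*p)
I*(j(12, 29) + w) = 328*(2*29 - 2464) = 328*(58 - 2464) = 328*(-2406) = -789168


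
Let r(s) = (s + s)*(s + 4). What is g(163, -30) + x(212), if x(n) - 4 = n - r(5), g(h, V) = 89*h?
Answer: 14633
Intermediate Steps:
r(s) = 2*s*(4 + s) (r(s) = (2*s)*(4 + s) = 2*s*(4 + s))
x(n) = -86 + n (x(n) = 4 + (n - 2*5*(4 + 5)) = 4 + (n - 2*5*9) = 4 + (n - 1*90) = 4 + (n - 90) = 4 + (-90 + n) = -86 + n)
g(163, -30) + x(212) = 89*163 + (-86 + 212) = 14507 + 126 = 14633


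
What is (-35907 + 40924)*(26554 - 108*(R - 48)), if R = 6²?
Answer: 139723450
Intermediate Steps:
R = 36
(-35907 + 40924)*(26554 - 108*(R - 48)) = (-35907 + 40924)*(26554 - 108*(36 - 48)) = 5017*(26554 - 108*(-12)) = 5017*(26554 + 1296) = 5017*27850 = 139723450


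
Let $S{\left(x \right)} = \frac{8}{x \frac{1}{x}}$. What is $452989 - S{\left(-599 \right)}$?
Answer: $452981$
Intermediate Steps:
$S{\left(x \right)} = 8$ ($S{\left(x \right)} = \frac{8}{1} = 8 \cdot 1 = 8$)
$452989 - S{\left(-599 \right)} = 452989 - 8 = 452981$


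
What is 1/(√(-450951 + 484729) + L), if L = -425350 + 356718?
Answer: -34316/2355158823 - √33778/4710317646 ≈ -1.4610e-5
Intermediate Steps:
L = -68632
1/(√(-450951 + 484729) + L) = 1/(√(-450951 + 484729) - 68632) = 1/(√33778 - 68632) = 1/(-68632 + √33778)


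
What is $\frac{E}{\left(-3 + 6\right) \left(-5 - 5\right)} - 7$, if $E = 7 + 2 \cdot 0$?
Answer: $- \frac{217}{30} \approx -7.2333$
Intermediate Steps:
$E = 7$ ($E = 7 + 0 = 7$)
$\frac{E}{\left(-3 + 6\right) \left(-5 - 5\right)} - 7 = \frac{1}{\left(-3 + 6\right) \left(-5 - 5\right)} 7 - 7 = \frac{1}{3 \left(-10\right)} 7 - 7 = \frac{1}{-30} \cdot 7 - 7 = \left(- \frac{1}{30}\right) 7 - 7 = - \frac{7}{30} - 7 = - \frac{217}{30}$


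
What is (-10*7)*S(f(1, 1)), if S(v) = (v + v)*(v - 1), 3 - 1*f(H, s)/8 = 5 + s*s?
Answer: -84000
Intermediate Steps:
f(H, s) = -16 - 8*s**2 (f(H, s) = 24 - 8*(5 + s*s) = 24 - 8*(5 + s**2) = 24 + (-40 - 8*s**2) = -16 - 8*s**2)
S(v) = 2*v*(-1 + v) (S(v) = (2*v)*(-1 + v) = 2*v*(-1 + v))
(-10*7)*S(f(1, 1)) = (-10*7)*(2*(-16 - 8*1**2)*(-1 + (-16 - 8*1**2))) = -140*(-16 - 8*1)*(-1 + (-16 - 8*1)) = -140*(-16 - 8)*(-1 + (-16 - 8)) = -140*(-24)*(-1 - 24) = -140*(-24)*(-25) = -70*1200 = -84000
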